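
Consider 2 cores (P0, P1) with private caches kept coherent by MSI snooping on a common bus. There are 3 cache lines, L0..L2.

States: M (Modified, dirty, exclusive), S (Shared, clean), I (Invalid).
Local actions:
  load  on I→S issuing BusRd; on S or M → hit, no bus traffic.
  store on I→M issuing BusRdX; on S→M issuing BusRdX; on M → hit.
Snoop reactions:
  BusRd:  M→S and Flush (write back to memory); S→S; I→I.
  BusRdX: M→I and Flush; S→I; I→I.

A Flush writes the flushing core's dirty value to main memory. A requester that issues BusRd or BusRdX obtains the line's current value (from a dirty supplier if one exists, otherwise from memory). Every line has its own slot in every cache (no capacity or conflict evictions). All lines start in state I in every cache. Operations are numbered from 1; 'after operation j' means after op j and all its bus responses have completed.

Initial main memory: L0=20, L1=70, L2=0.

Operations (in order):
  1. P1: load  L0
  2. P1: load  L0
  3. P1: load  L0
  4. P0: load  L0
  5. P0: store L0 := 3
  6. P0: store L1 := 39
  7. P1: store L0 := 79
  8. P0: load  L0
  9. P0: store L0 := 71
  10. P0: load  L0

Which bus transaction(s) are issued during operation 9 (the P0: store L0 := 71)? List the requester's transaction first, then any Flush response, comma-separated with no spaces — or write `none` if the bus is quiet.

1. P1: load  L0  bus=[BusRd]  L0: P0=I P1=S  mem[L0]=20
2. P1: load  L0  bus=[-]  L0: P0=I P1=S  mem[L0]=20
3. P1: load  L0  bus=[-]  L0: P0=I P1=S  mem[L0]=20
4. P0: load  L0  bus=[BusRd]  L0: P0=S P1=S  mem[L0]=20
5. P0: store L0 := 3  bus=[BusRdX]  L0: P0=M P1=I  mem[L0]=20
6. P0: store L1 := 39  bus=[BusRdX]  L1: P0=M P1=I  mem[L1]=70
7. P1: store L0 := 79  bus=[BusRdX,Flush]  L0: P0=I P1=M  mem[L0]=3
8. P0: load  L0  bus=[BusRd,Flush]  L0: P0=S P1=S  mem[L0]=79
9. P0: store L0 := 71  bus=[BusRdX]  L0: P0=M P1=I  mem[L0]=79
10. P0: load  L0  bus=[-]  L0: P0=M P1=I  mem[L0]=79

bus = BusRdX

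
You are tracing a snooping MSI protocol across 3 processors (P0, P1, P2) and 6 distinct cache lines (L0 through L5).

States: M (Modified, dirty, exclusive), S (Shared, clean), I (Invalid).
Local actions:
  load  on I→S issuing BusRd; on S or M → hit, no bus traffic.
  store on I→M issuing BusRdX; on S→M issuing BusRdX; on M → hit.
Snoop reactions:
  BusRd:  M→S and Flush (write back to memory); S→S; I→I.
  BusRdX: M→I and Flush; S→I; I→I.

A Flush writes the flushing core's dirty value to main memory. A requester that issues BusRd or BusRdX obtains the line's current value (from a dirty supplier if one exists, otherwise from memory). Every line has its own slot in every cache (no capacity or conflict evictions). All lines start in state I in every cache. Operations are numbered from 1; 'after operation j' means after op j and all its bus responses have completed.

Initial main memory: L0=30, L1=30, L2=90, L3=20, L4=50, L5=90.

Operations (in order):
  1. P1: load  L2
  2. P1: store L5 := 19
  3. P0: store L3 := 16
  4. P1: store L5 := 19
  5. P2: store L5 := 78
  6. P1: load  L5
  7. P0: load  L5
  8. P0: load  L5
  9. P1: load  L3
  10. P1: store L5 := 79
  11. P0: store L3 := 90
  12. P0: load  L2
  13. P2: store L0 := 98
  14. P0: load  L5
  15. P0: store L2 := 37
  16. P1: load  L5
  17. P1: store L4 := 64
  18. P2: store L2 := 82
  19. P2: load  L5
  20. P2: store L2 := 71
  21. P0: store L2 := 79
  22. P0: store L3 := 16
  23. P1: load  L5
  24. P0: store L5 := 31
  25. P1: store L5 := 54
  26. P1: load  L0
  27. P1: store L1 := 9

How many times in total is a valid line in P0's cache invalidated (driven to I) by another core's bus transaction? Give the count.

invalidations = 3

  op1 P1: load  L2 → I/S/I on L2; bus BusRd; mem=90
  op2 P1: store L5 := 19 → I/M/I on L5; bus BusRdX; mem=90
  op3 P0: store L3 := 16 → M/I/I on L3; bus BusRdX; mem=20
  op4 P1: store L5 := 19 → I/M/I on L5; bus (none); mem=90
  op5 P2: store L5 := 78 → I/I/M on L5; bus BusRdX Flush; mem=19
  op6 P1: load  L5 → I/S/S on L5; bus BusRd Flush; mem=78
  op7 P0: load  L5 → S/S/S on L5; bus BusRd; mem=78
  op8 P0: load  L5 → S/S/S on L5; bus (none); mem=78
  op9 P1: load  L3 → S/S/I on L3; bus BusRd Flush; mem=16
  op10 P1: store L5 := 79 → I/M/I on L5; bus BusRdX; mem=78
  op11 P0: store L3 := 90 → M/I/I on L3; bus BusRdX; mem=16
  op12 P0: load  L2 → S/S/I on L2; bus BusRd; mem=90
  op13 P2: store L0 := 98 → I/I/M on L0; bus BusRdX; mem=30
  op14 P0: load  L5 → S/S/I on L5; bus BusRd Flush; mem=79
  op15 P0: store L2 := 37 → M/I/I on L2; bus BusRdX; mem=90
  op16 P1: load  L5 → S/S/I on L5; bus (none); mem=79
  op17 P1: store L4 := 64 → I/M/I on L4; bus BusRdX; mem=50
  op18 P2: store L2 := 82 → I/I/M on L2; bus BusRdX Flush; mem=37
  op19 P2: load  L5 → S/S/S on L5; bus BusRd; mem=79
  op20 P2: store L2 := 71 → I/I/M on L2; bus (none); mem=37
  op21 P0: store L2 := 79 → M/I/I on L2; bus BusRdX Flush; mem=71
  op22 P0: store L3 := 16 → M/I/I on L3; bus (none); mem=16
  op23 P1: load  L5 → S/S/S on L5; bus (none); mem=79
  op24 P0: store L5 := 31 → M/I/I on L5; bus BusRdX; mem=79
  op25 P1: store L5 := 54 → I/M/I on L5; bus BusRdX Flush; mem=31
  op26 P1: load  L0 → I/S/S on L0; bus BusRd Flush; mem=98
  op27 P1: store L1 := 9 → I/M/I on L1; bus BusRdX; mem=30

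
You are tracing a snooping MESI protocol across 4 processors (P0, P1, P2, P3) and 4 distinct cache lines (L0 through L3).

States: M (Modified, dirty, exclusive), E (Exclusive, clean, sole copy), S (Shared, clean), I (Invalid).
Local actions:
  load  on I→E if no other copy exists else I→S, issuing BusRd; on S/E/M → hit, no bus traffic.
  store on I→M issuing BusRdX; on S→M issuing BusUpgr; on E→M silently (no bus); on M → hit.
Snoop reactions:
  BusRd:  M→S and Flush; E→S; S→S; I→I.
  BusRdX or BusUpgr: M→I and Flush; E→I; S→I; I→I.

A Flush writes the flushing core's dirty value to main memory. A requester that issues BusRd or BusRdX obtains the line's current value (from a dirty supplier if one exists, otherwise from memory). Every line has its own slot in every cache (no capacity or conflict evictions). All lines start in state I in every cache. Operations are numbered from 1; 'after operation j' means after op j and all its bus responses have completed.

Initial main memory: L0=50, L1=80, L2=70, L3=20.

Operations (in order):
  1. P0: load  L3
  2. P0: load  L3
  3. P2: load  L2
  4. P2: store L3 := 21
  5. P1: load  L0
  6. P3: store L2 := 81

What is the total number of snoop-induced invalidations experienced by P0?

  op1 P0: load  L3 → E/I/I/I on L3; bus BusRd; mem=20
  op2 P0: load  L3 → E/I/I/I on L3; bus (none); mem=20
  op3 P2: load  L2 → I/I/E/I on L2; bus BusRd; mem=70
  op4 P2: store L3 := 21 → I/I/M/I on L3; bus BusRdX; mem=20
  op5 P1: load  L0 → I/E/I/I on L0; bus BusRd; mem=50
  op6 P3: store L2 := 81 → I/I/I/M on L2; bus BusRdX; mem=70

invalidations = 1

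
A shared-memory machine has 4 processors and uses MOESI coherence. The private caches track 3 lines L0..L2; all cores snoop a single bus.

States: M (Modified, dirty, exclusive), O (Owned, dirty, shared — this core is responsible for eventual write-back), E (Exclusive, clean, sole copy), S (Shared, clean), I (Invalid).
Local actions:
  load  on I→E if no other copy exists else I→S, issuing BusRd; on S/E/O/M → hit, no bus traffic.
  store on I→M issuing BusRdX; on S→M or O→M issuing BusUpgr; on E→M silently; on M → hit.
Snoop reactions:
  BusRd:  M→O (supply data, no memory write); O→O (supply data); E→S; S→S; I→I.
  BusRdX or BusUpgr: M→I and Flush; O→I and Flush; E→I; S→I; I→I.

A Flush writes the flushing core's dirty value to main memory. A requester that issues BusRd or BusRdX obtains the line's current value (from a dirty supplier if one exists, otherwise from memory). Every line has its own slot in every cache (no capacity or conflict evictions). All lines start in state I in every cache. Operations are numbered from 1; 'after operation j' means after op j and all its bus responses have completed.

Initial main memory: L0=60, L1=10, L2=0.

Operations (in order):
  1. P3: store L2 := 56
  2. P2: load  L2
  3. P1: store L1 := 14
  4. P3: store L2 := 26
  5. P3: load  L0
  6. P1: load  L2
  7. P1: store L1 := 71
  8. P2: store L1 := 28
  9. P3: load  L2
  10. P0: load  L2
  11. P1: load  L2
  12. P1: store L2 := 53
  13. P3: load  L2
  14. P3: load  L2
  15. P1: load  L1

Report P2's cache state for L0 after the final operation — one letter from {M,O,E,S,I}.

state = I

  op1 P3: store L2 := 56 → I/I/I/M on L2; bus BusRdX; mem=0
  op2 P2: load  L2 → I/I/S/O on L2; bus BusRd; mem=0
  op3 P1: store L1 := 14 → I/M/I/I on L1; bus BusRdX; mem=10
  op4 P3: store L2 := 26 → I/I/I/M on L2; bus BusUpgr; mem=0
  op5 P3: load  L0 → I/I/I/E on L0; bus BusRd; mem=60
  op6 P1: load  L2 → I/S/I/O on L2; bus BusRd; mem=0
  op7 P1: store L1 := 71 → I/M/I/I on L1; bus (none); mem=10
  op8 P2: store L1 := 28 → I/I/M/I on L1; bus BusRdX Flush; mem=71
  op9 P3: load  L2 → I/S/I/O on L2; bus (none); mem=0
  op10 P0: load  L2 → S/S/I/O on L2; bus BusRd; mem=0
  op11 P1: load  L2 → S/S/I/O on L2; bus (none); mem=0
  op12 P1: store L2 := 53 → I/M/I/I on L2; bus BusUpgr Flush; mem=26
  op13 P3: load  L2 → I/O/I/S on L2; bus BusRd; mem=26
  op14 P3: load  L2 → I/O/I/S on L2; bus (none); mem=26
  op15 P1: load  L1 → I/S/O/I on L1; bus BusRd; mem=71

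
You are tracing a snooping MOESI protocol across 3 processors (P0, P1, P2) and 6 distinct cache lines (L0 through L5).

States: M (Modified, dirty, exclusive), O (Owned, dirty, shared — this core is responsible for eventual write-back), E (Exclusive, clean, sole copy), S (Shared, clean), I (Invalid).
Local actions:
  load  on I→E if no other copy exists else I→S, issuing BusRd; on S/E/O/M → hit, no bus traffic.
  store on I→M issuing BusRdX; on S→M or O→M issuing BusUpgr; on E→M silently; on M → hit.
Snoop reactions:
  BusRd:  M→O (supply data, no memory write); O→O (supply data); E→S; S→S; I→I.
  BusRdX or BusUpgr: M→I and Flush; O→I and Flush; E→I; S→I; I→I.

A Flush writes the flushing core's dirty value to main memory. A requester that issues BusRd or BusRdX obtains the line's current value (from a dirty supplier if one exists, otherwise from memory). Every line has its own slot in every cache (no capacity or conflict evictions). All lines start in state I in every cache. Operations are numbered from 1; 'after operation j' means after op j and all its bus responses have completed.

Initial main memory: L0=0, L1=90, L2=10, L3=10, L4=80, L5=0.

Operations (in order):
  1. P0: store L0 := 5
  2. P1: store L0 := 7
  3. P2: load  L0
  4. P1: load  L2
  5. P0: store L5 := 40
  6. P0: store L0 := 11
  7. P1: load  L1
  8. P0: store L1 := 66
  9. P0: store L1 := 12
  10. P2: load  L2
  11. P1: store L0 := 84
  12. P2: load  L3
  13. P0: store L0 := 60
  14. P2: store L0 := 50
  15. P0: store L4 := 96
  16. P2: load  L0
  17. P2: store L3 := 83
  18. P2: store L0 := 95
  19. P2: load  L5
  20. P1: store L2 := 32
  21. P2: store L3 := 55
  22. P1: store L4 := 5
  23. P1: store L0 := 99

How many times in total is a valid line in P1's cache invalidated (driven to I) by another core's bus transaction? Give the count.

invalidations = 3

[1] P0: store L0 := 5 | P0:M(5), P1:I, P2:I | bus: BusRdX
[2] P1: store L0 := 7 | P0:I, P1:M(7), P2:I | bus: BusRdX,Flush
[3] P2: load  L0 | P0:I, P1:O(7), P2:S(7) | bus: BusRd
[4] P1: load  L2 | P0:I, P1:E(10), P2:I | bus: BusRd
[5] P0: store L5 := 40 | P0:M(40), P1:I, P2:I | bus: BusRdX
[6] P0: store L0 := 11 | P0:M(11), P1:I, P2:I | bus: BusRdX,Flush
[7] P1: load  L1 | P0:I, P1:E(90), P2:I | bus: BusRd
[8] P0: store L1 := 66 | P0:M(66), P1:I, P2:I | bus: BusRdX
[9] P0: store L1 := 12 | P0:M(12), P1:I, P2:I | bus: none
[10] P2: load  L2 | P0:I, P1:S(10), P2:S(10) | bus: BusRd
[11] P1: store L0 := 84 | P0:I, P1:M(84), P2:I | bus: BusRdX,Flush
[12] P2: load  L3 | P0:I, P1:I, P2:E(10) | bus: BusRd
[13] P0: store L0 := 60 | P0:M(60), P1:I, P2:I | bus: BusRdX,Flush
[14] P2: store L0 := 50 | P0:I, P1:I, P2:M(50) | bus: BusRdX,Flush
[15] P0: store L4 := 96 | P0:M(96), P1:I, P2:I | bus: BusRdX
[16] P2: load  L0 | P0:I, P1:I, P2:M(50) | bus: none
[17] P2: store L3 := 83 | P0:I, P1:I, P2:M(83) | bus: none
[18] P2: store L0 := 95 | P0:I, P1:I, P2:M(95) | bus: none
[19] P2: load  L5 | P0:O(40), P1:I, P2:S(40) | bus: BusRd
[20] P1: store L2 := 32 | P0:I, P1:M(32), P2:I | bus: BusUpgr
[21] P2: store L3 := 55 | P0:I, P1:I, P2:M(55) | bus: none
[22] P1: store L4 := 5 | P0:I, P1:M(5), P2:I | bus: BusRdX,Flush
[23] P1: store L0 := 99 | P0:I, P1:M(99), P2:I | bus: BusRdX,Flush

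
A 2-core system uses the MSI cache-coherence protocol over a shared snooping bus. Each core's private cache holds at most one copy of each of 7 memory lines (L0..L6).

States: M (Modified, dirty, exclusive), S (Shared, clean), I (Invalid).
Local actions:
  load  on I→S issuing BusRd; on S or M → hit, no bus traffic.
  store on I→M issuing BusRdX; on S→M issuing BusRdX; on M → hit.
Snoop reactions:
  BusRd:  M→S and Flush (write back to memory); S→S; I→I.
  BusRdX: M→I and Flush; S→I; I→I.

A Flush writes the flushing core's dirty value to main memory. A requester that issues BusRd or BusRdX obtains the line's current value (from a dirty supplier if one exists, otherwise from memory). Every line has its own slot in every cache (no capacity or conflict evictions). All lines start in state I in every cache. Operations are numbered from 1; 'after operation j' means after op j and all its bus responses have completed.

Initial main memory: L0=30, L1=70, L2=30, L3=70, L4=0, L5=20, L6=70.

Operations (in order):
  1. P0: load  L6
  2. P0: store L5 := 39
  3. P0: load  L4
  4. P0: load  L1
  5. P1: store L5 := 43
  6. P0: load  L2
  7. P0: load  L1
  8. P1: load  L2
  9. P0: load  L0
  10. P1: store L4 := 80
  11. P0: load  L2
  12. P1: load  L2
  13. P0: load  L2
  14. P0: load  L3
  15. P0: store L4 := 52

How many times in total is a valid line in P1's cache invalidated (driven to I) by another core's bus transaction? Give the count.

invalidations = 1

  op1 P0: load  L6 → S/I on L6; bus BusRd; mem=70
  op2 P0: store L5 := 39 → M/I on L5; bus BusRdX; mem=20
  op3 P0: load  L4 → S/I on L4; bus BusRd; mem=0
  op4 P0: load  L1 → S/I on L1; bus BusRd; mem=70
  op5 P1: store L5 := 43 → I/M on L5; bus BusRdX Flush; mem=39
  op6 P0: load  L2 → S/I on L2; bus BusRd; mem=30
  op7 P0: load  L1 → S/I on L1; bus (none); mem=70
  op8 P1: load  L2 → S/S on L2; bus BusRd; mem=30
  op9 P0: load  L0 → S/I on L0; bus BusRd; mem=30
  op10 P1: store L4 := 80 → I/M on L4; bus BusRdX; mem=0
  op11 P0: load  L2 → S/S on L2; bus (none); mem=30
  op12 P1: load  L2 → S/S on L2; bus (none); mem=30
  op13 P0: load  L2 → S/S on L2; bus (none); mem=30
  op14 P0: load  L3 → S/I on L3; bus BusRd; mem=70
  op15 P0: store L4 := 52 → M/I on L4; bus BusRdX Flush; mem=80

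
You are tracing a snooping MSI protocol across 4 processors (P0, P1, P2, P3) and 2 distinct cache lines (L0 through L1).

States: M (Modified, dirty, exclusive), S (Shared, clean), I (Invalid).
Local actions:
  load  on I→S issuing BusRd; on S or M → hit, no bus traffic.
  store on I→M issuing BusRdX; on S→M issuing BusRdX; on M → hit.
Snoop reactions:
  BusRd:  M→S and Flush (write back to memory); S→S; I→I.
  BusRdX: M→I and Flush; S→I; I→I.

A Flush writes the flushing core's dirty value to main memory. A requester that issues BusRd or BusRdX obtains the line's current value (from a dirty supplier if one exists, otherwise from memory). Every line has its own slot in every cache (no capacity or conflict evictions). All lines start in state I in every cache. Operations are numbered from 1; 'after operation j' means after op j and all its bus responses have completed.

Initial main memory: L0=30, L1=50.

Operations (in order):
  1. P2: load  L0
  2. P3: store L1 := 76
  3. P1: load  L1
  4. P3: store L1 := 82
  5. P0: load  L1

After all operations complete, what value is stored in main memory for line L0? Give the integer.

memory[L0] = 30

  op1 P2: load  L0 → I/I/S/I on L0; bus BusRd; mem=30
  op2 P3: store L1 := 76 → I/I/I/M on L1; bus BusRdX; mem=50
  op3 P1: load  L1 → I/S/I/S on L1; bus BusRd Flush; mem=76
  op4 P3: store L1 := 82 → I/I/I/M on L1; bus BusRdX; mem=76
  op5 P0: load  L1 → S/I/I/S on L1; bus BusRd Flush; mem=82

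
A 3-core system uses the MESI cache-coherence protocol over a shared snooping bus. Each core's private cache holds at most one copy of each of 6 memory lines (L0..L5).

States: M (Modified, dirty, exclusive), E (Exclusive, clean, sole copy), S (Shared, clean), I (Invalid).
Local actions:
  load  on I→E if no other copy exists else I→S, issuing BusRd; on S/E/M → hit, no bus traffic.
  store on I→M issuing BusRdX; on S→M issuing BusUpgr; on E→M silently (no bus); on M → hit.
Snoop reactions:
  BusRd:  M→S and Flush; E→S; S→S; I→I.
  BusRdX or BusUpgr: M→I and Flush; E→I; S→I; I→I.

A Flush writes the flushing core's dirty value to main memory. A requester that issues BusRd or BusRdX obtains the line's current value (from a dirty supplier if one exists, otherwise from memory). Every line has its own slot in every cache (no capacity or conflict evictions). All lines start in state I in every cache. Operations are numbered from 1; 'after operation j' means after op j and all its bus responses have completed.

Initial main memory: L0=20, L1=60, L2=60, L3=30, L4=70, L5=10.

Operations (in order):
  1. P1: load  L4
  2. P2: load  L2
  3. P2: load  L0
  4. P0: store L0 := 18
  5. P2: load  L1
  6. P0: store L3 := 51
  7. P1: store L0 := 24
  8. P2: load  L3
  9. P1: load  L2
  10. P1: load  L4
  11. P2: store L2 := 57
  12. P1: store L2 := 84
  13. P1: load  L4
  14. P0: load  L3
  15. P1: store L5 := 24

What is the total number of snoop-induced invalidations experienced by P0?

  op1 P1: load  L4 → I/E/I on L4; bus BusRd; mem=70
  op2 P2: load  L2 → I/I/E on L2; bus BusRd; mem=60
  op3 P2: load  L0 → I/I/E on L0; bus BusRd; mem=20
  op4 P0: store L0 := 18 → M/I/I on L0; bus BusRdX; mem=20
  op5 P2: load  L1 → I/I/E on L1; bus BusRd; mem=60
  op6 P0: store L3 := 51 → M/I/I on L3; bus BusRdX; mem=30
  op7 P1: store L0 := 24 → I/M/I on L0; bus BusRdX Flush; mem=18
  op8 P2: load  L3 → S/I/S on L3; bus BusRd Flush; mem=51
  op9 P1: load  L2 → I/S/S on L2; bus BusRd; mem=60
  op10 P1: load  L4 → I/E/I on L4; bus (none); mem=70
  op11 P2: store L2 := 57 → I/I/M on L2; bus BusUpgr; mem=60
  op12 P1: store L2 := 84 → I/M/I on L2; bus BusRdX Flush; mem=57
  op13 P1: load  L4 → I/E/I on L4; bus (none); mem=70
  op14 P0: load  L3 → S/I/S on L3; bus (none); mem=51
  op15 P1: store L5 := 24 → I/M/I on L5; bus BusRdX; mem=10

invalidations = 1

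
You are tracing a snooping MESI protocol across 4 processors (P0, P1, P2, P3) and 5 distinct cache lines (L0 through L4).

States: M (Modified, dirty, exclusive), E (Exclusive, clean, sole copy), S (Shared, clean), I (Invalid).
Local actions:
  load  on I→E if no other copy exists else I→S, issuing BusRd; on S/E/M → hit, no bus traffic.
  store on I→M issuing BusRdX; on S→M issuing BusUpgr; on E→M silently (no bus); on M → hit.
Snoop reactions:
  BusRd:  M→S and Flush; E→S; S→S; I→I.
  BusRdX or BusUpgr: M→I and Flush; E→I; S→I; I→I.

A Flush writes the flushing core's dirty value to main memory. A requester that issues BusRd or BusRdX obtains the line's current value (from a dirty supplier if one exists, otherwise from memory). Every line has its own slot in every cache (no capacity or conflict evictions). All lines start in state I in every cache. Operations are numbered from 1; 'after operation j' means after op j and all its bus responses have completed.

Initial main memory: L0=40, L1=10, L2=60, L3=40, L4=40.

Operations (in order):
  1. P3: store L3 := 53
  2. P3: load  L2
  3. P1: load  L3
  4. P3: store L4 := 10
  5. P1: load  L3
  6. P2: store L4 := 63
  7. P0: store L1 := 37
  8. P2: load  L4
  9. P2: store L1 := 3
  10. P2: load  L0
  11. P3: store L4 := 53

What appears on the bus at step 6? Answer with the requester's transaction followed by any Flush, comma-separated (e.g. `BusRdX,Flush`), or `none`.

bus = BusRdX,Flush

1. P3: store L3 := 53  bus=[BusRdX]  L3: P0=I P1=I P2=I P3=M  mem[L3]=40
2. P3: load  L2  bus=[BusRd]  L2: P0=I P1=I P2=I P3=E  mem[L2]=60
3. P1: load  L3  bus=[BusRd,Flush]  L3: P0=I P1=S P2=I P3=S  mem[L3]=53
4. P3: store L4 := 10  bus=[BusRdX]  L4: P0=I P1=I P2=I P3=M  mem[L4]=40
5. P1: load  L3  bus=[-]  L3: P0=I P1=S P2=I P3=S  mem[L3]=53
6. P2: store L4 := 63  bus=[BusRdX,Flush]  L4: P0=I P1=I P2=M P3=I  mem[L4]=10
7. P0: store L1 := 37  bus=[BusRdX]  L1: P0=M P1=I P2=I P3=I  mem[L1]=10
8. P2: load  L4  bus=[-]  L4: P0=I P1=I P2=M P3=I  mem[L4]=10
9. P2: store L1 := 3  bus=[BusRdX,Flush]  L1: P0=I P1=I P2=M P3=I  mem[L1]=37
10. P2: load  L0  bus=[BusRd]  L0: P0=I P1=I P2=E P3=I  mem[L0]=40
11. P3: store L4 := 53  bus=[BusRdX,Flush]  L4: P0=I P1=I P2=I P3=M  mem[L4]=63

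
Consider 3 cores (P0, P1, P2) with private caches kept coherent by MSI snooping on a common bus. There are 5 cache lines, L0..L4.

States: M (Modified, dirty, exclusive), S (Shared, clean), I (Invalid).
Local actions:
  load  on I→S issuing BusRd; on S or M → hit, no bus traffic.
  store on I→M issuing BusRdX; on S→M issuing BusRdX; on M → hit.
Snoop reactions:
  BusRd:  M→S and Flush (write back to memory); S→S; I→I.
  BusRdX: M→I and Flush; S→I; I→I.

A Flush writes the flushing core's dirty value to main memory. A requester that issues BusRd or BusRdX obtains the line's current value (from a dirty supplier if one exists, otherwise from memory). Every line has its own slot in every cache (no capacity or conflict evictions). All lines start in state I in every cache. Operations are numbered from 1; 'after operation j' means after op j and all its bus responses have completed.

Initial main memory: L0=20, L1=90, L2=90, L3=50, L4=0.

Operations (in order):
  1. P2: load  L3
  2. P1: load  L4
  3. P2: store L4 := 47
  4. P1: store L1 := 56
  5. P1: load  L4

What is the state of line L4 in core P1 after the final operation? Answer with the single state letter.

step 1: P2: load  L3  ⟶  IIS  (L3)  txn=BusRd  M[L3]=50
step 2: P1: load  L4  ⟶  ISI  (L4)  txn=BusRd  M[L4]=0
step 3: P2: store L4 := 47  ⟶  IIM  (L4)  txn=BusRdX  M[L4]=0
step 4: P1: store L1 := 56  ⟶  IMI  (L1)  txn=BusRdX  M[L1]=90
step 5: P1: load  L4  ⟶  ISS  (L4)  txn=BusRd+Flush  M[L4]=47

state = S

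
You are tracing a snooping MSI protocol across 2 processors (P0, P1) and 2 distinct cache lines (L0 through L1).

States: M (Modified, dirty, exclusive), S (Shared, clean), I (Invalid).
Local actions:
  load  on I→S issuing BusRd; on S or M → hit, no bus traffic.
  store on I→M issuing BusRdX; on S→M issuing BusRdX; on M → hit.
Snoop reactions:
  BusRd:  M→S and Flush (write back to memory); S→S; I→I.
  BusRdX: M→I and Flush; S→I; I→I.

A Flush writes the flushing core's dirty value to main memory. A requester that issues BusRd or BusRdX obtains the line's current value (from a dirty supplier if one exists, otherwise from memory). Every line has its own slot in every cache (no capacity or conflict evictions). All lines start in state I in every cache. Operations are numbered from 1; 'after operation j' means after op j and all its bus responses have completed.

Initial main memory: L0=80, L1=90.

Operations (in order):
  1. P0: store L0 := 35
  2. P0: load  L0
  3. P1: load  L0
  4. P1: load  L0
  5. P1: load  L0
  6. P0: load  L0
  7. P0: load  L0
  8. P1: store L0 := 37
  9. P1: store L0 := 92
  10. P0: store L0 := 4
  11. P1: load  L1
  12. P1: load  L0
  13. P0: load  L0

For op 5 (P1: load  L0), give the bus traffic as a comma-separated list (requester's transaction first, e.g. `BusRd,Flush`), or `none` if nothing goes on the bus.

bus = none

  op1 P0: store L0 := 35 → M/I on L0; bus BusRdX; mem=80
  op2 P0: load  L0 → M/I on L0; bus (none); mem=80
  op3 P1: load  L0 → S/S on L0; bus BusRd Flush; mem=35
  op4 P1: load  L0 → S/S on L0; bus (none); mem=35
  op5 P1: load  L0 → S/S on L0; bus (none); mem=35
  op6 P0: load  L0 → S/S on L0; bus (none); mem=35
  op7 P0: load  L0 → S/S on L0; bus (none); mem=35
  op8 P1: store L0 := 37 → I/M on L0; bus BusRdX; mem=35
  op9 P1: store L0 := 92 → I/M on L0; bus (none); mem=35
  op10 P0: store L0 := 4 → M/I on L0; bus BusRdX Flush; mem=92
  op11 P1: load  L1 → I/S on L1; bus BusRd; mem=90
  op12 P1: load  L0 → S/S on L0; bus BusRd Flush; mem=4
  op13 P0: load  L0 → S/S on L0; bus (none); mem=4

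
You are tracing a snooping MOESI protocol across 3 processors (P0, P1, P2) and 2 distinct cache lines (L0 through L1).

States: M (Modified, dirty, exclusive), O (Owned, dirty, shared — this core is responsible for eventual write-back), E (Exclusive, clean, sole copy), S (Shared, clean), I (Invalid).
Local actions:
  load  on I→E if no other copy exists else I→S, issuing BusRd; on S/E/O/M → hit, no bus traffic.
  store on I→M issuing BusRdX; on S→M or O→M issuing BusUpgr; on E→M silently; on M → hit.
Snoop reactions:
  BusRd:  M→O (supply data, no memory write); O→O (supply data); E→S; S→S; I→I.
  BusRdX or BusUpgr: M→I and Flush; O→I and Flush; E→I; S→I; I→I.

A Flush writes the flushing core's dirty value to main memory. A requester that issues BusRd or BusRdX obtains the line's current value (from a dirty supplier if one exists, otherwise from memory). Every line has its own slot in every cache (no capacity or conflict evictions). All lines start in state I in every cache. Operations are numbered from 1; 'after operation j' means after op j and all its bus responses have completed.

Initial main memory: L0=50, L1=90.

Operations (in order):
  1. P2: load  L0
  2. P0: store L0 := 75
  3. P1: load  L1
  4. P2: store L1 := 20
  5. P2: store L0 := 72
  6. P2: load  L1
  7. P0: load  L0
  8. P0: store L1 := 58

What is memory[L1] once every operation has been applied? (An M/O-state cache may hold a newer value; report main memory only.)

  op1 P2: load  L0 → I/I/E on L0; bus BusRd; mem=50
  op2 P0: store L0 := 75 → M/I/I on L0; bus BusRdX; mem=50
  op3 P1: load  L1 → I/E/I on L1; bus BusRd; mem=90
  op4 P2: store L1 := 20 → I/I/M on L1; bus BusRdX; mem=90
  op5 P2: store L0 := 72 → I/I/M on L0; bus BusRdX Flush; mem=75
  op6 P2: load  L1 → I/I/M on L1; bus (none); mem=90
  op7 P0: load  L0 → S/I/O on L0; bus BusRd; mem=75
  op8 P0: store L1 := 58 → M/I/I on L1; bus BusRdX Flush; mem=20

memory[L1] = 20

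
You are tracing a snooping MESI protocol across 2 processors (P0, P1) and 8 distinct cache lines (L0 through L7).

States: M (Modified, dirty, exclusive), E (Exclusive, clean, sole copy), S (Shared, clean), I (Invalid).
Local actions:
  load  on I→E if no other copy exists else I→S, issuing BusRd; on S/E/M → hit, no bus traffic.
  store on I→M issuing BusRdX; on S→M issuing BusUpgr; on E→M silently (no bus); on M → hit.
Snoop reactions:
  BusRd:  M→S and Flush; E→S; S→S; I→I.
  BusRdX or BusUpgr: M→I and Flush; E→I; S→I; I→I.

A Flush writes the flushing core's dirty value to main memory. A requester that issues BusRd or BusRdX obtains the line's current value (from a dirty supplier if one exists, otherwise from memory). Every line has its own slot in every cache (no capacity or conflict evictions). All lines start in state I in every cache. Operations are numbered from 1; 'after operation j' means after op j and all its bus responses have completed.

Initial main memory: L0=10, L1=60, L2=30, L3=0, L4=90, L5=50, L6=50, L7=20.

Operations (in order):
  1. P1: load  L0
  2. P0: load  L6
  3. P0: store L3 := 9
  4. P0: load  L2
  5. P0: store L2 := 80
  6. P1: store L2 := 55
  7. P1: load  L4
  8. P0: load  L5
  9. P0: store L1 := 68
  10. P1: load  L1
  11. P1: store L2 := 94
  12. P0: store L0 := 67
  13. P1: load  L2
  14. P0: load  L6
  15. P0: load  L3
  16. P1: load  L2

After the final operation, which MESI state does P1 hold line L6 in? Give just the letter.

step 1: P1: load  L0  ⟶  IE  (L0)  txn=BusRd  M[L0]=10
step 2: P0: load  L6  ⟶  EI  (L6)  txn=BusRd  M[L6]=50
step 3: P0: store L3 := 9  ⟶  MI  (L3)  txn=BusRdX  M[L3]=0
step 4: P0: load  L2  ⟶  EI  (L2)  txn=BusRd  M[L2]=30
step 5: P0: store L2 := 80  ⟶  MI  (L2)  txn=∅  M[L2]=30
step 6: P1: store L2 := 55  ⟶  IM  (L2)  txn=BusRdX+Flush  M[L2]=80
step 7: P1: load  L4  ⟶  IE  (L4)  txn=BusRd  M[L4]=90
step 8: P0: load  L5  ⟶  EI  (L5)  txn=BusRd  M[L5]=50
step 9: P0: store L1 := 68  ⟶  MI  (L1)  txn=BusRdX  M[L1]=60
step 10: P1: load  L1  ⟶  SS  (L1)  txn=BusRd+Flush  M[L1]=68
step 11: P1: store L2 := 94  ⟶  IM  (L2)  txn=∅  M[L2]=80
step 12: P0: store L0 := 67  ⟶  MI  (L0)  txn=BusRdX  M[L0]=10
step 13: P1: load  L2  ⟶  IM  (L2)  txn=∅  M[L2]=80
step 14: P0: load  L6  ⟶  EI  (L6)  txn=∅  M[L6]=50
step 15: P0: load  L3  ⟶  MI  (L3)  txn=∅  M[L3]=0
step 16: P1: load  L2  ⟶  IM  (L2)  txn=∅  M[L2]=80

state = I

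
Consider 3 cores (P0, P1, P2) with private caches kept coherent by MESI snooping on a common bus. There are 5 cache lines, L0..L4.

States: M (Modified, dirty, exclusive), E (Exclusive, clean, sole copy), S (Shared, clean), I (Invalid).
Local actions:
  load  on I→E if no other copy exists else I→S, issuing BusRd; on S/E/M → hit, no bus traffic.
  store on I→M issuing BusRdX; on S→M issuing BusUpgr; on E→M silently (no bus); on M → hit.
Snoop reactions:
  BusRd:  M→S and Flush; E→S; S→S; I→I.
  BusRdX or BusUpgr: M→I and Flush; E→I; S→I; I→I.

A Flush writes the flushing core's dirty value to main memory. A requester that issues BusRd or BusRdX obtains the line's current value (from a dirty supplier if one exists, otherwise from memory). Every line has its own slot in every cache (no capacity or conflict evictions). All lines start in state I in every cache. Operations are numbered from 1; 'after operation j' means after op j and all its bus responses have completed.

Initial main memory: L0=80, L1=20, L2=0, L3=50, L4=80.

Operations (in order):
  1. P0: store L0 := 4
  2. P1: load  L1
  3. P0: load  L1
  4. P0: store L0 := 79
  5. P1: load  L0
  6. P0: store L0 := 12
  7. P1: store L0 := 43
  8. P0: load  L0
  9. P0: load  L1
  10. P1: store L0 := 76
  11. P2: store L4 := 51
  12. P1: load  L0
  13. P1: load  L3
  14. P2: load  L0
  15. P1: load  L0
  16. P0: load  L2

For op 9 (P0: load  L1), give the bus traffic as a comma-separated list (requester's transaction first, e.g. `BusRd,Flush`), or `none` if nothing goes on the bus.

1. P0: store L0 := 4  bus=[BusRdX]  L0: P0=M P1=I P2=I  mem[L0]=80
2. P1: load  L1  bus=[BusRd]  L1: P0=I P1=E P2=I  mem[L1]=20
3. P0: load  L1  bus=[BusRd]  L1: P0=S P1=S P2=I  mem[L1]=20
4. P0: store L0 := 79  bus=[-]  L0: P0=M P1=I P2=I  mem[L0]=80
5. P1: load  L0  bus=[BusRd,Flush]  L0: P0=S P1=S P2=I  mem[L0]=79
6. P0: store L0 := 12  bus=[BusUpgr]  L0: P0=M P1=I P2=I  mem[L0]=79
7. P1: store L0 := 43  bus=[BusRdX,Flush]  L0: P0=I P1=M P2=I  mem[L0]=12
8. P0: load  L0  bus=[BusRd,Flush]  L0: P0=S P1=S P2=I  mem[L0]=43
9. P0: load  L1  bus=[-]  L1: P0=S P1=S P2=I  mem[L1]=20
10. P1: store L0 := 76  bus=[BusUpgr]  L0: P0=I P1=M P2=I  mem[L0]=43
11. P2: store L4 := 51  bus=[BusRdX]  L4: P0=I P1=I P2=M  mem[L4]=80
12. P1: load  L0  bus=[-]  L0: P0=I P1=M P2=I  mem[L0]=43
13. P1: load  L3  bus=[BusRd]  L3: P0=I P1=E P2=I  mem[L3]=50
14. P2: load  L0  bus=[BusRd,Flush]  L0: P0=I P1=S P2=S  mem[L0]=76
15. P1: load  L0  bus=[-]  L0: P0=I P1=S P2=S  mem[L0]=76
16. P0: load  L2  bus=[BusRd]  L2: P0=E P1=I P2=I  mem[L2]=0

bus = none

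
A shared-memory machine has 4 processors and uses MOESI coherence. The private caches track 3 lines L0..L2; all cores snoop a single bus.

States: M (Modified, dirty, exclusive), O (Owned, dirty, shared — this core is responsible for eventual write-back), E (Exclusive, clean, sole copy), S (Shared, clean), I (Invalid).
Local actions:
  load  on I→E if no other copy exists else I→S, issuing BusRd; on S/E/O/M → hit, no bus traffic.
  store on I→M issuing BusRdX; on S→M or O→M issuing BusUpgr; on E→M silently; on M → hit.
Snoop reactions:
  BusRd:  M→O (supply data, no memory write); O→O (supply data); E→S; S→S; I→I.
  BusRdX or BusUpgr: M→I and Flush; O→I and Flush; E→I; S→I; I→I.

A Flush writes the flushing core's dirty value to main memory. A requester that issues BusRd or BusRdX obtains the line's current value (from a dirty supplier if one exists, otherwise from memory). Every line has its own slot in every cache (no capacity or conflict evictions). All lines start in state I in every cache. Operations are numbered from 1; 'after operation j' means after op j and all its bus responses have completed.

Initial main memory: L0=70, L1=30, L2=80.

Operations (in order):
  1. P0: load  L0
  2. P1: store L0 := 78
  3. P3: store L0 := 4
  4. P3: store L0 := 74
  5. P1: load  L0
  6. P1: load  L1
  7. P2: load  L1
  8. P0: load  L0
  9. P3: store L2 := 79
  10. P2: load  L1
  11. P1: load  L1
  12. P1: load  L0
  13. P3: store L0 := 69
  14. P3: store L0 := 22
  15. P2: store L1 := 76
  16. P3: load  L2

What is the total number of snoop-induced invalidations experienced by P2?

step 1: P0: load  L0  ⟶  EIII  (L0)  txn=BusRd  M[L0]=70
step 2: P1: store L0 := 78  ⟶  IMII  (L0)  txn=BusRdX  M[L0]=70
step 3: P3: store L0 := 4  ⟶  IIIM  (L0)  txn=BusRdX+Flush  M[L0]=78
step 4: P3: store L0 := 74  ⟶  IIIM  (L0)  txn=∅  M[L0]=78
step 5: P1: load  L0  ⟶  ISIO  (L0)  txn=BusRd  M[L0]=78
step 6: P1: load  L1  ⟶  IEII  (L1)  txn=BusRd  M[L1]=30
step 7: P2: load  L1  ⟶  ISSI  (L1)  txn=BusRd  M[L1]=30
step 8: P0: load  L0  ⟶  SSIO  (L0)  txn=BusRd  M[L0]=78
step 9: P3: store L2 := 79  ⟶  IIIM  (L2)  txn=BusRdX  M[L2]=80
step 10: P2: load  L1  ⟶  ISSI  (L1)  txn=∅  M[L1]=30
step 11: P1: load  L1  ⟶  ISSI  (L1)  txn=∅  M[L1]=30
step 12: P1: load  L0  ⟶  SSIO  (L0)  txn=∅  M[L0]=78
step 13: P3: store L0 := 69  ⟶  IIIM  (L0)  txn=BusUpgr  M[L0]=78
step 14: P3: store L0 := 22  ⟶  IIIM  (L0)  txn=∅  M[L0]=78
step 15: P2: store L1 := 76  ⟶  IIMI  (L1)  txn=BusUpgr  M[L1]=30
step 16: P3: load  L2  ⟶  IIIM  (L2)  txn=∅  M[L2]=80

invalidations = 0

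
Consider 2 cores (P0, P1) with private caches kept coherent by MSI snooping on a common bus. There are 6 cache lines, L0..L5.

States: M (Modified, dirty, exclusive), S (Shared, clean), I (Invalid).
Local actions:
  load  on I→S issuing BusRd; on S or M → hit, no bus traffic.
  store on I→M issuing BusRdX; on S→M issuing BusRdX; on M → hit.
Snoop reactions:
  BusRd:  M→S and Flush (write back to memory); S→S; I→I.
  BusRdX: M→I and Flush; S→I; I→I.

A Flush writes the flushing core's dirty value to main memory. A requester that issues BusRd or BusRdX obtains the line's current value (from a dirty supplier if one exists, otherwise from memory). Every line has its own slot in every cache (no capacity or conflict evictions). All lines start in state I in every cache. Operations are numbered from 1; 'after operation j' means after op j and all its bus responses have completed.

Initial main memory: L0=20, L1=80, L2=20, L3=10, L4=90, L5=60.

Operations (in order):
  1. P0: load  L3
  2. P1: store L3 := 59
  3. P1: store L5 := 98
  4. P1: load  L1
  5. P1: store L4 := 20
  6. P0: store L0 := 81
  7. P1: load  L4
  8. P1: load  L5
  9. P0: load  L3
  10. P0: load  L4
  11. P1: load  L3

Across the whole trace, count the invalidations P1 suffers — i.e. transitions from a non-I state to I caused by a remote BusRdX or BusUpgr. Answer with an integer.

invalidations = 0

step 1: P0: load  L3  ⟶  SI  (L3)  txn=BusRd  M[L3]=10
step 2: P1: store L3 := 59  ⟶  IM  (L3)  txn=BusRdX  M[L3]=10
step 3: P1: store L5 := 98  ⟶  IM  (L5)  txn=BusRdX  M[L5]=60
step 4: P1: load  L1  ⟶  IS  (L1)  txn=BusRd  M[L1]=80
step 5: P1: store L4 := 20  ⟶  IM  (L4)  txn=BusRdX  M[L4]=90
step 6: P0: store L0 := 81  ⟶  MI  (L0)  txn=BusRdX  M[L0]=20
step 7: P1: load  L4  ⟶  IM  (L4)  txn=∅  M[L4]=90
step 8: P1: load  L5  ⟶  IM  (L5)  txn=∅  M[L5]=60
step 9: P0: load  L3  ⟶  SS  (L3)  txn=BusRd+Flush  M[L3]=59
step 10: P0: load  L4  ⟶  SS  (L4)  txn=BusRd+Flush  M[L4]=20
step 11: P1: load  L3  ⟶  SS  (L3)  txn=∅  M[L3]=59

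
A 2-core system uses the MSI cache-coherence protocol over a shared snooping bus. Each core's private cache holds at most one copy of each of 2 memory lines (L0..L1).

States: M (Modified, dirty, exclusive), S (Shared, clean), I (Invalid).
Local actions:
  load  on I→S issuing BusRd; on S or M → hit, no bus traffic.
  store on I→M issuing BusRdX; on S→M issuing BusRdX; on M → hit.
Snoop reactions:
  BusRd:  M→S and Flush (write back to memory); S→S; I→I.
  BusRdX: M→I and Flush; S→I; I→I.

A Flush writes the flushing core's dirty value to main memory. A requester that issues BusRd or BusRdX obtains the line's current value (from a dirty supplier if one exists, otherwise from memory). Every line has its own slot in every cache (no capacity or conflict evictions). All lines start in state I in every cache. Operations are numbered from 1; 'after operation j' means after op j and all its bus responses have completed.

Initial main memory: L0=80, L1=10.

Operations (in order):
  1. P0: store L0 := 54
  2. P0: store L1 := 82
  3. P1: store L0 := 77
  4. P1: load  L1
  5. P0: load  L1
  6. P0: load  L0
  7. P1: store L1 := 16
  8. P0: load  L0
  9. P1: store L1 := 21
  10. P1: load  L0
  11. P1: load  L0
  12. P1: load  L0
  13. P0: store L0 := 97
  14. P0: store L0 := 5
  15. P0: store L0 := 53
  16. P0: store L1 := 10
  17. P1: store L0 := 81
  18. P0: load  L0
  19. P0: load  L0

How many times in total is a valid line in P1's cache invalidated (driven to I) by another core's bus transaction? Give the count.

step 1: P0: store L0 := 54  ⟶  MI  (L0)  txn=BusRdX  M[L0]=80
step 2: P0: store L1 := 82  ⟶  MI  (L1)  txn=BusRdX  M[L1]=10
step 3: P1: store L0 := 77  ⟶  IM  (L0)  txn=BusRdX+Flush  M[L0]=54
step 4: P1: load  L1  ⟶  SS  (L1)  txn=BusRd+Flush  M[L1]=82
step 5: P0: load  L1  ⟶  SS  (L1)  txn=∅  M[L1]=82
step 6: P0: load  L0  ⟶  SS  (L0)  txn=BusRd+Flush  M[L0]=77
step 7: P1: store L1 := 16  ⟶  IM  (L1)  txn=BusRdX  M[L1]=82
step 8: P0: load  L0  ⟶  SS  (L0)  txn=∅  M[L0]=77
step 9: P1: store L1 := 21  ⟶  IM  (L1)  txn=∅  M[L1]=82
step 10: P1: load  L0  ⟶  SS  (L0)  txn=∅  M[L0]=77
step 11: P1: load  L0  ⟶  SS  (L0)  txn=∅  M[L0]=77
step 12: P1: load  L0  ⟶  SS  (L0)  txn=∅  M[L0]=77
step 13: P0: store L0 := 97  ⟶  MI  (L0)  txn=BusRdX  M[L0]=77
step 14: P0: store L0 := 5  ⟶  MI  (L0)  txn=∅  M[L0]=77
step 15: P0: store L0 := 53  ⟶  MI  (L0)  txn=∅  M[L0]=77
step 16: P0: store L1 := 10  ⟶  MI  (L1)  txn=BusRdX+Flush  M[L1]=21
step 17: P1: store L0 := 81  ⟶  IM  (L0)  txn=BusRdX+Flush  M[L0]=53
step 18: P0: load  L0  ⟶  SS  (L0)  txn=BusRd+Flush  M[L0]=81
step 19: P0: load  L0  ⟶  SS  (L0)  txn=∅  M[L0]=81

invalidations = 2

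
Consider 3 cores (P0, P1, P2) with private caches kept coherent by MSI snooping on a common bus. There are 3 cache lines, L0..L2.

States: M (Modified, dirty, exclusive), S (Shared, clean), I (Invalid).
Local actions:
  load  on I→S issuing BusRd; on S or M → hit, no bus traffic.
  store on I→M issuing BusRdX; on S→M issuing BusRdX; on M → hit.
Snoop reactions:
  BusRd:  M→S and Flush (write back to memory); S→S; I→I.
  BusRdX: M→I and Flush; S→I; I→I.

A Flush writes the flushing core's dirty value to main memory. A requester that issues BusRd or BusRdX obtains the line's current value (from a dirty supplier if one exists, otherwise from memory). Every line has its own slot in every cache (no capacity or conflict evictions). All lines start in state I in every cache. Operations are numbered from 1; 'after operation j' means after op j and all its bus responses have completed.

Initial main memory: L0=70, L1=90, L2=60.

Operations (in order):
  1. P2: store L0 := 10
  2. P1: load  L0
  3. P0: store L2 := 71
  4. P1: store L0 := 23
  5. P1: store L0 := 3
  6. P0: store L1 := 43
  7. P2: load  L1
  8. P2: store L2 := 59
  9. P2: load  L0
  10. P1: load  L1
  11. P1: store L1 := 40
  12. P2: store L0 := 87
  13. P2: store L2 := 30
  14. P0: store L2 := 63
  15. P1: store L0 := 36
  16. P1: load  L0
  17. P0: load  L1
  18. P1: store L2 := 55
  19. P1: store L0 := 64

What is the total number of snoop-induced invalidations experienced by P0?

invalidations = 3

  op1 P2: store L0 := 10 → I/I/M on L0; bus BusRdX; mem=70
  op2 P1: load  L0 → I/S/S on L0; bus BusRd Flush; mem=10
  op3 P0: store L2 := 71 → M/I/I on L2; bus BusRdX; mem=60
  op4 P1: store L0 := 23 → I/M/I on L0; bus BusRdX; mem=10
  op5 P1: store L0 := 3 → I/M/I on L0; bus (none); mem=10
  op6 P0: store L1 := 43 → M/I/I on L1; bus BusRdX; mem=90
  op7 P2: load  L1 → S/I/S on L1; bus BusRd Flush; mem=43
  op8 P2: store L2 := 59 → I/I/M on L2; bus BusRdX Flush; mem=71
  op9 P2: load  L0 → I/S/S on L0; bus BusRd Flush; mem=3
  op10 P1: load  L1 → S/S/S on L1; bus BusRd; mem=43
  op11 P1: store L1 := 40 → I/M/I on L1; bus BusRdX; mem=43
  op12 P2: store L0 := 87 → I/I/M on L0; bus BusRdX; mem=3
  op13 P2: store L2 := 30 → I/I/M on L2; bus (none); mem=71
  op14 P0: store L2 := 63 → M/I/I on L2; bus BusRdX Flush; mem=30
  op15 P1: store L0 := 36 → I/M/I on L0; bus BusRdX Flush; mem=87
  op16 P1: load  L0 → I/M/I on L0; bus (none); mem=87
  op17 P0: load  L1 → S/S/I on L1; bus BusRd Flush; mem=40
  op18 P1: store L2 := 55 → I/M/I on L2; bus BusRdX Flush; mem=63
  op19 P1: store L0 := 64 → I/M/I on L0; bus (none); mem=87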